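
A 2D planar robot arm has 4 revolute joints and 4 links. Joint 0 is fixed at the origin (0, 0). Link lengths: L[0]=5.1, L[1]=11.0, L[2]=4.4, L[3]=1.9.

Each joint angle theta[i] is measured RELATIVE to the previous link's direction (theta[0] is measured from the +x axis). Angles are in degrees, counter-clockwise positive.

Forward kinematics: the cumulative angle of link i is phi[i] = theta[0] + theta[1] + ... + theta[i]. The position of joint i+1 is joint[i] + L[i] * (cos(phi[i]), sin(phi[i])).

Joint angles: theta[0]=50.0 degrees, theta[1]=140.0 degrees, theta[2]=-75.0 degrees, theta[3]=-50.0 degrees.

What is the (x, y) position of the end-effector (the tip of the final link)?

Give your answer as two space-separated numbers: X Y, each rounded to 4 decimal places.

joint[0] = (0.0000, 0.0000)  (base)
link 0: phi[0] = 50 = 50 deg
  cos(50 deg) = 0.6428, sin(50 deg) = 0.7660
  joint[1] = (0.0000, 0.0000) + 5.1 * (0.6428, 0.7660) = (0.0000 + 3.2782, 0.0000 + 3.9068) = (3.2782, 3.9068)
link 1: phi[1] = 50 + 140 = 190 deg
  cos(190 deg) = -0.9848, sin(190 deg) = -0.1736
  joint[2] = (3.2782, 3.9068) + 11 * (-0.9848, -0.1736) = (3.2782 + -10.8329, 3.9068 + -1.9101) = (-7.5547, 1.9967)
link 2: phi[2] = 50 + 140 + -75 = 115 deg
  cos(115 deg) = -0.4226, sin(115 deg) = 0.9063
  joint[3] = (-7.5547, 1.9967) + 4.4 * (-0.4226, 0.9063) = (-7.5547 + -1.8595, 1.9967 + 3.9878) = (-9.4142, 5.9845)
link 3: phi[3] = 50 + 140 + -75 + -50 = 65 deg
  cos(65 deg) = 0.4226, sin(65 deg) = 0.9063
  joint[4] = (-9.4142, 5.9845) + 1.9 * (0.4226, 0.9063) = (-9.4142 + 0.8030, 5.9845 + 1.7220) = (-8.6112, 7.7064)
End effector: (-8.6112, 7.7064)

Answer: -8.6112 7.7064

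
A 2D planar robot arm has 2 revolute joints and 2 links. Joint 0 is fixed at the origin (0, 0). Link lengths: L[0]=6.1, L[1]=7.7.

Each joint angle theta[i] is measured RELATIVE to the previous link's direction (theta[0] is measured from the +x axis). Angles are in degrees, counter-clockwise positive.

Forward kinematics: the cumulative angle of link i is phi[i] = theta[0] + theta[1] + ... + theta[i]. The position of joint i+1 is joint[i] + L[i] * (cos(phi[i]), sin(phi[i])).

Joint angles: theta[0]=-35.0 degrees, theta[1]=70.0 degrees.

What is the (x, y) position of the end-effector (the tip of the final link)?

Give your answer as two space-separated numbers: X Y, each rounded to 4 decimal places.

joint[0] = (0.0000, 0.0000)  (base)
link 0: phi[0] = -35 = -35 deg
  cos(-35 deg) = 0.8192, sin(-35 deg) = -0.5736
  joint[1] = (0.0000, 0.0000) + 6.1 * (0.8192, -0.5736) = (0.0000 + 4.9968, 0.0000 + -3.4988) = (4.9968, -3.4988)
link 1: phi[1] = -35 + 70 = 35 deg
  cos(35 deg) = 0.8192, sin(35 deg) = 0.5736
  joint[2] = (4.9968, -3.4988) + 7.7 * (0.8192, 0.5736) = (4.9968 + 6.3075, -3.4988 + 4.4165) = (11.3043, 0.9177)
End effector: (11.3043, 0.9177)

Answer: 11.3043 0.9177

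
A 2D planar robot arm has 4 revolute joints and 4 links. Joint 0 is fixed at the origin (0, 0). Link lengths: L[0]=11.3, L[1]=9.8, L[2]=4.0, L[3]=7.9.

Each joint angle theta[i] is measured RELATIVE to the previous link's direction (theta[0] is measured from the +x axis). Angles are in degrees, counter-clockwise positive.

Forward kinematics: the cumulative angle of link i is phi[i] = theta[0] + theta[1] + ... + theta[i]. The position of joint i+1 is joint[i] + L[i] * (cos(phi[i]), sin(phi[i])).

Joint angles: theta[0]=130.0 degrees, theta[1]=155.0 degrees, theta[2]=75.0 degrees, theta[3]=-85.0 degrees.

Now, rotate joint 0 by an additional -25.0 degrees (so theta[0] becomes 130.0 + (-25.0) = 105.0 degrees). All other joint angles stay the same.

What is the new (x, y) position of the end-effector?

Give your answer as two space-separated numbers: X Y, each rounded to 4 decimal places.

joint[0] = (0.0000, 0.0000)  (base)
link 0: phi[0] = 105 = 105 deg
  cos(105 deg) = -0.2588, sin(105 deg) = 0.9659
  joint[1] = (0.0000, 0.0000) + 11.3 * (-0.2588, 0.9659) = (0.0000 + -2.9247, 0.0000 + 10.9150) = (-2.9247, 10.9150)
link 1: phi[1] = 105 + 155 = 260 deg
  cos(260 deg) = -0.1736, sin(260 deg) = -0.9848
  joint[2] = (-2.9247, 10.9150) + 9.8 * (-0.1736, -0.9848) = (-2.9247 + -1.7018, 10.9150 + -9.6511) = (-4.6264, 1.2638)
link 2: phi[2] = 105 + 155 + 75 = 335 deg
  cos(335 deg) = 0.9063, sin(335 deg) = -0.4226
  joint[3] = (-4.6264, 1.2638) + 4 * (0.9063, -0.4226) = (-4.6264 + 3.6252, 1.2638 + -1.6905) = (-1.0012, -0.4266)
link 3: phi[3] = 105 + 155 + 75 + -85 = 250 deg
  cos(250 deg) = -0.3420, sin(250 deg) = -0.9397
  joint[4] = (-1.0012, -0.4266) + 7.9 * (-0.3420, -0.9397) = (-1.0012 + -2.7020, -0.4266 + -7.4236) = (-3.7031, -7.8502)
End effector: (-3.7031, -7.8502)

Answer: -3.7031 -7.8502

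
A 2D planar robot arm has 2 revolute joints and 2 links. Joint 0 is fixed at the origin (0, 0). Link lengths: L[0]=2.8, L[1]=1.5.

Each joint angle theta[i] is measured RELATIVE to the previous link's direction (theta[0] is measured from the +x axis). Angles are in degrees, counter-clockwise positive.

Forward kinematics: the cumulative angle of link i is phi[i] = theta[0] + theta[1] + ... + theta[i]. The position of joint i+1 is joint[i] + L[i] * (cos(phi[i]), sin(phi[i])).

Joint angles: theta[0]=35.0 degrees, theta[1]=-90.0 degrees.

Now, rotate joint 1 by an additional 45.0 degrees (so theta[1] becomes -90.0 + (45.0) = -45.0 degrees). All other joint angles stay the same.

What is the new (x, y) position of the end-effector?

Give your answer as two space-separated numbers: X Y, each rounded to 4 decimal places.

joint[0] = (0.0000, 0.0000)  (base)
link 0: phi[0] = 35 = 35 deg
  cos(35 deg) = 0.8192, sin(35 deg) = 0.5736
  joint[1] = (0.0000, 0.0000) + 2.8 * (0.8192, 0.5736) = (0.0000 + 2.2936, 0.0000 + 1.6060) = (2.2936, 1.6060)
link 1: phi[1] = 35 + -45 = -10 deg
  cos(-10 deg) = 0.9848, sin(-10 deg) = -0.1736
  joint[2] = (2.2936, 1.6060) + 1.5 * (0.9848, -0.1736) = (2.2936 + 1.4772, 1.6060 + -0.2605) = (3.7708, 1.3455)
End effector: (3.7708, 1.3455)

Answer: 3.7708 1.3455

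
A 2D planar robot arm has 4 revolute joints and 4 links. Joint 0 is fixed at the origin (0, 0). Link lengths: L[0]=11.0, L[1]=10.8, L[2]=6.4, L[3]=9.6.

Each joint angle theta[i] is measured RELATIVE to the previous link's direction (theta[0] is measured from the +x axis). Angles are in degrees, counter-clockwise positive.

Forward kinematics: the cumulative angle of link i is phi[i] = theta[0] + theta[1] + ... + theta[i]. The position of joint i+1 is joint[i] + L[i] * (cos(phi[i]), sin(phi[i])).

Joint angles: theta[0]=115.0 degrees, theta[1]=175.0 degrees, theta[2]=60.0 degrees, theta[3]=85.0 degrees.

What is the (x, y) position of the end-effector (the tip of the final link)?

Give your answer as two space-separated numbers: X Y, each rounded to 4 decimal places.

Answer: 7.8324 7.9822

Derivation:
joint[0] = (0.0000, 0.0000)  (base)
link 0: phi[0] = 115 = 115 deg
  cos(115 deg) = -0.4226, sin(115 deg) = 0.9063
  joint[1] = (0.0000, 0.0000) + 11 * (-0.4226, 0.9063) = (0.0000 + -4.6488, 0.0000 + 9.9694) = (-4.6488, 9.9694)
link 1: phi[1] = 115 + 175 = 290 deg
  cos(290 deg) = 0.3420, sin(290 deg) = -0.9397
  joint[2] = (-4.6488, 9.9694) + 10.8 * (0.3420, -0.9397) = (-4.6488 + 3.6938, 9.9694 + -10.1487) = (-0.9550, -0.1793)
link 2: phi[2] = 115 + 175 + 60 = 350 deg
  cos(350 deg) = 0.9848, sin(350 deg) = -0.1736
  joint[3] = (-0.9550, -0.1793) + 6.4 * (0.9848, -0.1736) = (-0.9550 + 6.3028, -0.1793 + -1.1113) = (5.3478, -1.2906)
link 3: phi[3] = 115 + 175 + 60 + 85 = 435 deg
  cos(435 deg) = 0.2588, sin(435 deg) = 0.9659
  joint[4] = (5.3478, -1.2906) + 9.6 * (0.2588, 0.9659) = (5.3478 + 2.4847, -1.2906 + 9.2729) = (7.8324, 7.9822)
End effector: (7.8324, 7.9822)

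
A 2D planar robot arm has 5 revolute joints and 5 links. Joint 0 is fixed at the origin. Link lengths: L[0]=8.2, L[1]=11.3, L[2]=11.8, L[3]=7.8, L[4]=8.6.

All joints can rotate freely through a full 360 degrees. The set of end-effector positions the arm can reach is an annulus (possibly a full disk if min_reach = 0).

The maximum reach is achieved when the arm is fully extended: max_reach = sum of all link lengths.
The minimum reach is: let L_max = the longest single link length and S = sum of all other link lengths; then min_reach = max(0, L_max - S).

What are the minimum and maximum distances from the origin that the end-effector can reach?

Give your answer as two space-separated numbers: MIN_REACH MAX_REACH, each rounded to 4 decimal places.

Link lengths: [8.2, 11.3, 11.8, 7.8, 8.6]
max_reach = 8.2 + 11.3 + 11.8 + 7.8 + 8.6 = 47.7
L_max = max([8.2, 11.3, 11.8, 7.8, 8.6]) = 11.8
S (sum of others) = 47.7 - 11.8 = 35.9
min_reach = max(0, 11.8 - 35.9) = max(0, -24.1) = 0

Answer: 0.0000 47.7000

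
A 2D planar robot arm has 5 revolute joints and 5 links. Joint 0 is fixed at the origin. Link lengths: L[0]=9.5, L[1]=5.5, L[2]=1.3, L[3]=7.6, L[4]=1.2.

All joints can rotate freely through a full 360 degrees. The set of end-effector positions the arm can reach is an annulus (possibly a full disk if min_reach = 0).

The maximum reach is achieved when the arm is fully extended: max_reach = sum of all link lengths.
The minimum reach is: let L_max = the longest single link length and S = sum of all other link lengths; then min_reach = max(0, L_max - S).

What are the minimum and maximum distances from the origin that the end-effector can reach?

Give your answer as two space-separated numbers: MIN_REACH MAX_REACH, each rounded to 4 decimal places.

Link lengths: [9.5, 5.5, 1.3, 7.6, 1.2]
max_reach = 9.5 + 5.5 + 1.3 + 7.6 + 1.2 = 25.1
L_max = max([9.5, 5.5, 1.3, 7.6, 1.2]) = 9.5
S (sum of others) = 25.1 - 9.5 = 15.6
min_reach = max(0, 9.5 - 15.6) = max(0, -6.1) = 0

Answer: 0.0000 25.1000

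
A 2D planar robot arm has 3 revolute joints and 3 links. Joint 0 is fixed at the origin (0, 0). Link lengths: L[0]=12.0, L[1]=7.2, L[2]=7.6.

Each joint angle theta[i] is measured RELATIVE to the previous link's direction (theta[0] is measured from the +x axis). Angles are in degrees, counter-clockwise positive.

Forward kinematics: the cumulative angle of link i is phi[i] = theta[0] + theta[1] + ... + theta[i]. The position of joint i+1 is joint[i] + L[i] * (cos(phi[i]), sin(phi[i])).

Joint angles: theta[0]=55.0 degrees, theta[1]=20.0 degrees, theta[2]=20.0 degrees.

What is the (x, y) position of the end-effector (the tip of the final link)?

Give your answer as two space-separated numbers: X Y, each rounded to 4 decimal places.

Answer: 8.0840 24.3556

Derivation:
joint[0] = (0.0000, 0.0000)  (base)
link 0: phi[0] = 55 = 55 deg
  cos(55 deg) = 0.5736, sin(55 deg) = 0.8192
  joint[1] = (0.0000, 0.0000) + 12 * (0.5736, 0.8192) = (0.0000 + 6.8829, 0.0000 + 9.8298) = (6.8829, 9.8298)
link 1: phi[1] = 55 + 20 = 75 deg
  cos(75 deg) = 0.2588, sin(75 deg) = 0.9659
  joint[2] = (6.8829, 9.8298) + 7.2 * (0.2588, 0.9659) = (6.8829 + 1.8635, 9.8298 + 6.9547) = (8.7464, 16.7845)
link 2: phi[2] = 55 + 20 + 20 = 95 deg
  cos(95 deg) = -0.0872, sin(95 deg) = 0.9962
  joint[3] = (8.7464, 16.7845) + 7.6 * (-0.0872, 0.9962) = (8.7464 + -0.6624, 16.7845 + 7.5711) = (8.0840, 24.3556)
End effector: (8.0840, 24.3556)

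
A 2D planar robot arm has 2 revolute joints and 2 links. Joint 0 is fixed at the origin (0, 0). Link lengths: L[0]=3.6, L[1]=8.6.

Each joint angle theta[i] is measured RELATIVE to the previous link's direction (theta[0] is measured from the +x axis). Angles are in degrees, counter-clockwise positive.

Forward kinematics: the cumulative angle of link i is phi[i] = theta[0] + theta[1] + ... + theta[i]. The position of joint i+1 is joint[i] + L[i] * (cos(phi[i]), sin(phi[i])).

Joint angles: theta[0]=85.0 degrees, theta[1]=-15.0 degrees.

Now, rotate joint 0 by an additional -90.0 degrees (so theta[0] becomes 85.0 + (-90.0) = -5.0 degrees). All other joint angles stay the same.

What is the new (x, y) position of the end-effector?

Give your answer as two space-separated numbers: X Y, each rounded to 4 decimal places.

Answer: 11.6677 -3.2551

Derivation:
joint[0] = (0.0000, 0.0000)  (base)
link 0: phi[0] = -5 = -5 deg
  cos(-5 deg) = 0.9962, sin(-5 deg) = -0.0872
  joint[1] = (0.0000, 0.0000) + 3.6 * (0.9962, -0.0872) = (0.0000 + 3.5863, 0.0000 + -0.3138) = (3.5863, -0.3138)
link 1: phi[1] = -5 + -15 = -20 deg
  cos(-20 deg) = 0.9397, sin(-20 deg) = -0.3420
  joint[2] = (3.5863, -0.3138) + 8.6 * (0.9397, -0.3420) = (3.5863 + 8.0814, -0.3138 + -2.9414) = (11.6677, -3.2551)
End effector: (11.6677, -3.2551)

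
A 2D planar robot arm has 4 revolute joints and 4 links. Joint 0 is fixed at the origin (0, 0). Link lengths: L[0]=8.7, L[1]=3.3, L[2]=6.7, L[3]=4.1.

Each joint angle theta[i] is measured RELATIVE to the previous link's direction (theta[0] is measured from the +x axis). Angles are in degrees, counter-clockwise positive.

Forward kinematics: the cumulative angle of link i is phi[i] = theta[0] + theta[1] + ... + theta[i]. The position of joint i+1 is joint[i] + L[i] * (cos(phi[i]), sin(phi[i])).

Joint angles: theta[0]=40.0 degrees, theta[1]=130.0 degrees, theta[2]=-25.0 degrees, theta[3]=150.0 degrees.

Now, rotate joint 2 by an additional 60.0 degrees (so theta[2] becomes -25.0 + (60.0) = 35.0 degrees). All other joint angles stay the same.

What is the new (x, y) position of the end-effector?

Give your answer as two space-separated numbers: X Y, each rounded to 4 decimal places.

Answer: 1.4269 2.9764

Derivation:
joint[0] = (0.0000, 0.0000)  (base)
link 0: phi[0] = 40 = 40 deg
  cos(40 deg) = 0.7660, sin(40 deg) = 0.6428
  joint[1] = (0.0000, 0.0000) + 8.7 * (0.7660, 0.6428) = (0.0000 + 6.6646, 0.0000 + 5.5923) = (6.6646, 5.5923)
link 1: phi[1] = 40 + 130 = 170 deg
  cos(170 deg) = -0.9848, sin(170 deg) = 0.1736
  joint[2] = (6.6646, 5.5923) + 3.3 * (-0.9848, 0.1736) = (6.6646 + -3.2499, 5.5923 + 0.5730) = (3.4147, 6.1653)
link 2: phi[2] = 40 + 130 + 35 = 205 deg
  cos(205 deg) = -0.9063, sin(205 deg) = -0.4226
  joint[3] = (3.4147, 6.1653) + 6.7 * (-0.9063, -0.4226) = (3.4147 + -6.0723, 6.1653 + -2.8315) = (-2.6575, 3.3337)
link 3: phi[3] = 40 + 130 + 35 + 150 = 355 deg
  cos(355 deg) = 0.9962, sin(355 deg) = -0.0872
  joint[4] = (-2.6575, 3.3337) + 4.1 * (0.9962, -0.0872) = (-2.6575 + 4.0844, 3.3337 + -0.3573) = (1.4269, 2.9764)
End effector: (1.4269, 2.9764)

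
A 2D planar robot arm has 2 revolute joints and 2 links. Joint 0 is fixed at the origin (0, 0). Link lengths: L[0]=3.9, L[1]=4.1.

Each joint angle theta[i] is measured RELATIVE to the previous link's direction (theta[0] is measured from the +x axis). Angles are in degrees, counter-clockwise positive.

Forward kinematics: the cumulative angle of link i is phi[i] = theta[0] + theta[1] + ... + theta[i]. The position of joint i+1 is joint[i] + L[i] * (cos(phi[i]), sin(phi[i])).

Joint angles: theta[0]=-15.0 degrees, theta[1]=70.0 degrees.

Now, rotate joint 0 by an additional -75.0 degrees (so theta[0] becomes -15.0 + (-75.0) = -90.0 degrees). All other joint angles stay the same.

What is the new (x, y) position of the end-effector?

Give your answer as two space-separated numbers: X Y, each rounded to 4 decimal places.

joint[0] = (0.0000, 0.0000)  (base)
link 0: phi[0] = -90 = -90 deg
  cos(-90 deg) = 0.0000, sin(-90 deg) = -1.0000
  joint[1] = (0.0000, 0.0000) + 3.9 * (0.0000, -1.0000) = (0.0000 + 0.0000, 0.0000 + -3.9000) = (0.0000, -3.9000)
link 1: phi[1] = -90 + 70 = -20 deg
  cos(-20 deg) = 0.9397, sin(-20 deg) = -0.3420
  joint[2] = (0.0000, -3.9000) + 4.1 * (0.9397, -0.3420) = (0.0000 + 3.8527, -3.9000 + -1.4023) = (3.8527, -5.3023)
End effector: (3.8527, -5.3023)

Answer: 3.8527 -5.3023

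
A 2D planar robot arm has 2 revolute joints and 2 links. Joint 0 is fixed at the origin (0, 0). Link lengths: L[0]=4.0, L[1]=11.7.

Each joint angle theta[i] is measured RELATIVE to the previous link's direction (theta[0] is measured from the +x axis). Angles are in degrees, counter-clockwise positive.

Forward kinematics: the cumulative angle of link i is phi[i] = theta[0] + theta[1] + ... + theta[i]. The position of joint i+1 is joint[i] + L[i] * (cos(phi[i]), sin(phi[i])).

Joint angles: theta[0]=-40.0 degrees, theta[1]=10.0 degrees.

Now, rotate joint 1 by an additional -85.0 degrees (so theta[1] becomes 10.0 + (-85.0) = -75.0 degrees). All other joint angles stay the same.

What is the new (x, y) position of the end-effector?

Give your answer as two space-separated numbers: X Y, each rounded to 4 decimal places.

Answer: -1.8805 -13.1750

Derivation:
joint[0] = (0.0000, 0.0000)  (base)
link 0: phi[0] = -40 = -40 deg
  cos(-40 deg) = 0.7660, sin(-40 deg) = -0.6428
  joint[1] = (0.0000, 0.0000) + 4 * (0.7660, -0.6428) = (0.0000 + 3.0642, 0.0000 + -2.5712) = (3.0642, -2.5712)
link 1: phi[1] = -40 + -75 = -115 deg
  cos(-115 deg) = -0.4226, sin(-115 deg) = -0.9063
  joint[2] = (3.0642, -2.5712) + 11.7 * (-0.4226, -0.9063) = (3.0642 + -4.9446, -2.5712 + -10.6038) = (-1.8805, -13.1750)
End effector: (-1.8805, -13.1750)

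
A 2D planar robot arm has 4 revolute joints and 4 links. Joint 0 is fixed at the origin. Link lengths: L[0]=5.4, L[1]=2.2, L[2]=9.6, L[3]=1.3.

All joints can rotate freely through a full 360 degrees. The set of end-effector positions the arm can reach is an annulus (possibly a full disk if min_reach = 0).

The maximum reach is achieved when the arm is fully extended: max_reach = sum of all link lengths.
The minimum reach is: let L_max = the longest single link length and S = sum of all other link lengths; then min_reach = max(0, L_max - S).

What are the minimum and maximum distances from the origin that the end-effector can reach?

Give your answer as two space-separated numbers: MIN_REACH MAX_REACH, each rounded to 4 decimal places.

Link lengths: [5.4, 2.2, 9.6, 1.3]
max_reach = 5.4 + 2.2 + 9.6 + 1.3 = 18.5
L_max = max([5.4, 2.2, 9.6, 1.3]) = 9.6
S (sum of others) = 18.5 - 9.6 = 8.9
min_reach = max(0, 9.6 - 8.9) = max(0, 0.7) = 0.7

Answer: 0.7000 18.5000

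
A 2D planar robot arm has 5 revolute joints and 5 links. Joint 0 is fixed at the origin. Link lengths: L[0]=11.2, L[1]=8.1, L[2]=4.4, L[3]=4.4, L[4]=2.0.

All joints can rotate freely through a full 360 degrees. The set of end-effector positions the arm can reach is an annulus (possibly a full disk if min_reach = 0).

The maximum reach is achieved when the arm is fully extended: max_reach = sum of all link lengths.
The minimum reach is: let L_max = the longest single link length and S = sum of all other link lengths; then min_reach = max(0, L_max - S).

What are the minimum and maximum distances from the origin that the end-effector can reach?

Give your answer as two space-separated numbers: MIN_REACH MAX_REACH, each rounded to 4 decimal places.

Answer: 0.0000 30.1000

Derivation:
Link lengths: [11.2, 8.1, 4.4, 4.4, 2.0]
max_reach = 11.2 + 8.1 + 4.4 + 4.4 + 2 = 30.1
L_max = max([11.2, 8.1, 4.4, 4.4, 2.0]) = 11.2
S (sum of others) = 30.1 - 11.2 = 18.9
min_reach = max(0, 11.2 - 18.9) = max(0, -7.7) = 0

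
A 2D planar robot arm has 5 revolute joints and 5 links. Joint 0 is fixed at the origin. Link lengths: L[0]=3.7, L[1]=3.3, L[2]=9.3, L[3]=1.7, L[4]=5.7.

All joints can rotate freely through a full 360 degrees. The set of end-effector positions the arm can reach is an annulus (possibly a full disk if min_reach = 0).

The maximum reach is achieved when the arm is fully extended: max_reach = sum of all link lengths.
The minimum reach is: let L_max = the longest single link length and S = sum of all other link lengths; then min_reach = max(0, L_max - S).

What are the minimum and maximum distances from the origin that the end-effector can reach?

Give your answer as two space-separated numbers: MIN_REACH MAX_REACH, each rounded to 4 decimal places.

Link lengths: [3.7, 3.3, 9.3, 1.7, 5.7]
max_reach = 3.7 + 3.3 + 9.3 + 1.7 + 5.7 = 23.7
L_max = max([3.7, 3.3, 9.3, 1.7, 5.7]) = 9.3
S (sum of others) = 23.7 - 9.3 = 14.4
min_reach = max(0, 9.3 - 14.4) = max(0, -5.1) = 0

Answer: 0.0000 23.7000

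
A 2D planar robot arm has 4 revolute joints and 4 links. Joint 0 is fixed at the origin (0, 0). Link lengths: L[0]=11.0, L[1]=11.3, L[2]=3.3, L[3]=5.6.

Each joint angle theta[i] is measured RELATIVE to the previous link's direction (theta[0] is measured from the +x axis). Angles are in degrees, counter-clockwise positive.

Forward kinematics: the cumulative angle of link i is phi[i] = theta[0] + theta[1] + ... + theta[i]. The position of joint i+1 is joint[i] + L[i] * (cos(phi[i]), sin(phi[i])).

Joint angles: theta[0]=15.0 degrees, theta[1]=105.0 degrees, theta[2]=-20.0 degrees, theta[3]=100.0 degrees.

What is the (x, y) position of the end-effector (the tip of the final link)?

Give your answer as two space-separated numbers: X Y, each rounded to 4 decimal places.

Answer: -0.8601 13.9676

Derivation:
joint[0] = (0.0000, 0.0000)  (base)
link 0: phi[0] = 15 = 15 deg
  cos(15 deg) = 0.9659, sin(15 deg) = 0.2588
  joint[1] = (0.0000, 0.0000) + 11 * (0.9659, 0.2588) = (0.0000 + 10.6252, 0.0000 + 2.8470) = (10.6252, 2.8470)
link 1: phi[1] = 15 + 105 = 120 deg
  cos(120 deg) = -0.5000, sin(120 deg) = 0.8660
  joint[2] = (10.6252, 2.8470) + 11.3 * (-0.5000, 0.8660) = (10.6252 + -5.6500, 2.8470 + 9.7861) = (4.9752, 12.6331)
link 2: phi[2] = 15 + 105 + -20 = 100 deg
  cos(100 deg) = -0.1736, sin(100 deg) = 0.9848
  joint[3] = (4.9752, 12.6331) + 3.3 * (-0.1736, 0.9848) = (4.9752 + -0.5730, 12.6331 + 3.2499) = (4.4021, 15.8830)
link 3: phi[3] = 15 + 105 + -20 + 100 = 200 deg
  cos(200 deg) = -0.9397, sin(200 deg) = -0.3420
  joint[4] = (4.4021, 15.8830) + 5.6 * (-0.9397, -0.3420) = (4.4021 + -5.2623, 15.8830 + -1.9153) = (-0.8601, 13.9676)
End effector: (-0.8601, 13.9676)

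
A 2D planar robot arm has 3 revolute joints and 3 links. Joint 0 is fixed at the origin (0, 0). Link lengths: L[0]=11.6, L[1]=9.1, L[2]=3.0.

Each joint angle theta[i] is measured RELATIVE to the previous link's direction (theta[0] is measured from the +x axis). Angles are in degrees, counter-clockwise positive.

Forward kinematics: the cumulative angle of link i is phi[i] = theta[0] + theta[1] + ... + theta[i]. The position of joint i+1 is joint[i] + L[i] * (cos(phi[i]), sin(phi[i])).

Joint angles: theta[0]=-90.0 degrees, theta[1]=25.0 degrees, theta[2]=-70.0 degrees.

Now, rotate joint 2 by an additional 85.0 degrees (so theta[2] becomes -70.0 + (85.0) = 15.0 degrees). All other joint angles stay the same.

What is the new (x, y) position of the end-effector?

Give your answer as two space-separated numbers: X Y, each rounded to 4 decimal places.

joint[0] = (0.0000, 0.0000)  (base)
link 0: phi[0] = -90 = -90 deg
  cos(-90 deg) = 0.0000, sin(-90 deg) = -1.0000
  joint[1] = (0.0000, 0.0000) + 11.6 * (0.0000, -1.0000) = (0.0000 + 0.0000, 0.0000 + -11.6000) = (0.0000, -11.6000)
link 1: phi[1] = -90 + 25 = -65 deg
  cos(-65 deg) = 0.4226, sin(-65 deg) = -0.9063
  joint[2] = (0.0000, -11.6000) + 9.1 * (0.4226, -0.9063) = (0.0000 + 3.8458, -11.6000 + -8.2474) = (3.8458, -19.8474)
link 2: phi[2] = -90 + 25 + 15 = -50 deg
  cos(-50 deg) = 0.6428, sin(-50 deg) = -0.7660
  joint[3] = (3.8458, -19.8474) + 3 * (0.6428, -0.7660) = (3.8458 + 1.9284, -19.8474 + -2.2981) = (5.7742, -22.1455)
End effector: (5.7742, -22.1455)

Answer: 5.7742 -22.1455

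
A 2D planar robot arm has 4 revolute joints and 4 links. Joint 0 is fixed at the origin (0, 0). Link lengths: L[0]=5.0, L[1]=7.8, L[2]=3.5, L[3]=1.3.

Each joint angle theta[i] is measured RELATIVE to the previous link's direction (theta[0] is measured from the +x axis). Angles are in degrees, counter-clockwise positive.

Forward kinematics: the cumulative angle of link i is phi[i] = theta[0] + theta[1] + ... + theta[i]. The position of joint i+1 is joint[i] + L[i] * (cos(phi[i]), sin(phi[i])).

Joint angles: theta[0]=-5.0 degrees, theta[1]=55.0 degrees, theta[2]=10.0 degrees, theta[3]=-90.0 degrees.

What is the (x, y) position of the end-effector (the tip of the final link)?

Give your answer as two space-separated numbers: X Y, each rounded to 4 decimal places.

Answer: 12.8705 7.9205

Derivation:
joint[0] = (0.0000, 0.0000)  (base)
link 0: phi[0] = -5 = -5 deg
  cos(-5 deg) = 0.9962, sin(-5 deg) = -0.0872
  joint[1] = (0.0000, 0.0000) + 5 * (0.9962, -0.0872) = (0.0000 + 4.9810, 0.0000 + -0.4358) = (4.9810, -0.4358)
link 1: phi[1] = -5 + 55 = 50 deg
  cos(50 deg) = 0.6428, sin(50 deg) = 0.7660
  joint[2] = (4.9810, -0.4358) + 7.8 * (0.6428, 0.7660) = (4.9810 + 5.0137, -0.4358 + 5.9751) = (9.9947, 5.5394)
link 2: phi[2] = -5 + 55 + 10 = 60 deg
  cos(60 deg) = 0.5000, sin(60 deg) = 0.8660
  joint[3] = (9.9947, 5.5394) + 3.5 * (0.5000, 0.8660) = (9.9947 + 1.7500, 5.5394 + 3.0311) = (11.7447, 8.5705)
link 3: phi[3] = -5 + 55 + 10 + -90 = -30 deg
  cos(-30 deg) = 0.8660, sin(-30 deg) = -0.5000
  joint[4] = (11.7447, 8.5705) + 1.3 * (0.8660, -0.5000) = (11.7447 + 1.1258, 8.5705 + -0.6500) = (12.8705, 7.9205)
End effector: (12.8705, 7.9205)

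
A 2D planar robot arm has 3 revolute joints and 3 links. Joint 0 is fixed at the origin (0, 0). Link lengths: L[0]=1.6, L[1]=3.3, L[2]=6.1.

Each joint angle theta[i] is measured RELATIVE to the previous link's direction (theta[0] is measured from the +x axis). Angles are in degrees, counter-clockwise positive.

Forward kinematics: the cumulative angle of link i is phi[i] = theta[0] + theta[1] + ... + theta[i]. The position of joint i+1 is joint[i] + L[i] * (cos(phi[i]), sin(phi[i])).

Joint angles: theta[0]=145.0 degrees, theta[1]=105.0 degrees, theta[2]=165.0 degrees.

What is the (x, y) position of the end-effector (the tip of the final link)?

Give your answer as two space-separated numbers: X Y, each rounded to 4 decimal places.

joint[0] = (0.0000, 0.0000)  (base)
link 0: phi[0] = 145 = 145 deg
  cos(145 deg) = -0.8192, sin(145 deg) = 0.5736
  joint[1] = (0.0000, 0.0000) + 1.6 * (-0.8192, 0.5736) = (0.0000 + -1.3106, 0.0000 + 0.9177) = (-1.3106, 0.9177)
link 1: phi[1] = 145 + 105 = 250 deg
  cos(250 deg) = -0.3420, sin(250 deg) = -0.9397
  joint[2] = (-1.3106, 0.9177) + 3.3 * (-0.3420, -0.9397) = (-1.3106 + -1.1287, 0.9177 + -3.1010) = (-2.4393, -2.1833)
link 2: phi[2] = 145 + 105 + 165 = 415 deg
  cos(415 deg) = 0.5736, sin(415 deg) = 0.8192
  joint[3] = (-2.4393, -2.1833) + 6.1 * (0.5736, 0.8192) = (-2.4393 + 3.4988, -2.1833 + 4.9968) = (1.0595, 2.8136)
End effector: (1.0595, 2.8136)

Answer: 1.0595 2.8136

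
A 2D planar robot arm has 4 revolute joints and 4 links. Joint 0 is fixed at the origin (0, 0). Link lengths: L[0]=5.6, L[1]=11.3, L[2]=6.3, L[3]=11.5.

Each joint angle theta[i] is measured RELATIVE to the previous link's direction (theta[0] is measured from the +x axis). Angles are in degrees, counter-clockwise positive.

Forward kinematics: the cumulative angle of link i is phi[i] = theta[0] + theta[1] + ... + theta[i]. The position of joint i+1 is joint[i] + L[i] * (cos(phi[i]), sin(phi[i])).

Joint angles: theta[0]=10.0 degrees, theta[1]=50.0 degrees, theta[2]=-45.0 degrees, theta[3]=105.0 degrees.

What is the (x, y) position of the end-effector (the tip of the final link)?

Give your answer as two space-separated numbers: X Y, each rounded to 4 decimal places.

joint[0] = (0.0000, 0.0000)  (base)
link 0: phi[0] = 10 = 10 deg
  cos(10 deg) = 0.9848, sin(10 deg) = 0.1736
  joint[1] = (0.0000, 0.0000) + 5.6 * (0.9848, 0.1736) = (0.0000 + 5.5149, 0.0000 + 0.9724) = (5.5149, 0.9724)
link 1: phi[1] = 10 + 50 = 60 deg
  cos(60 deg) = 0.5000, sin(60 deg) = 0.8660
  joint[2] = (5.5149, 0.9724) + 11.3 * (0.5000, 0.8660) = (5.5149 + 5.6500, 0.9724 + 9.7861) = (11.1649, 10.7585)
link 2: phi[2] = 10 + 50 + -45 = 15 deg
  cos(15 deg) = 0.9659, sin(15 deg) = 0.2588
  joint[3] = (11.1649, 10.7585) + 6.3 * (0.9659, 0.2588) = (11.1649 + 6.0853, 10.7585 + 1.6306) = (17.2503, 12.3891)
link 3: phi[3] = 10 + 50 + -45 + 105 = 120 deg
  cos(120 deg) = -0.5000, sin(120 deg) = 0.8660
  joint[4] = (17.2503, 12.3891) + 11.5 * (-0.5000, 0.8660) = (17.2503 + -5.7500, 12.3891 + 9.9593) = (11.5003, 22.3484)
End effector: (11.5003, 22.3484)

Answer: 11.5003 22.3484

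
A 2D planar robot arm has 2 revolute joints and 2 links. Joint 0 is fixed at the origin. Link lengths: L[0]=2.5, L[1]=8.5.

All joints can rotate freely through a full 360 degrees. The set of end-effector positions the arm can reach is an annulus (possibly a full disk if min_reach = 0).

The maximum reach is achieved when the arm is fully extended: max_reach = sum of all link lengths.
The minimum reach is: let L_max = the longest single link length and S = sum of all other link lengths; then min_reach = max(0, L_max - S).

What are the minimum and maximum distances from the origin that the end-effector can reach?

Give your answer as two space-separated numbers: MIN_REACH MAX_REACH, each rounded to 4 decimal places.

Answer: 6.0000 11.0000

Derivation:
Link lengths: [2.5, 8.5]
max_reach = 2.5 + 8.5 = 11
L_max = max([2.5, 8.5]) = 8.5
S (sum of others) = 11 - 8.5 = 2.5
min_reach = max(0, 8.5 - 2.5) = max(0, 6) = 6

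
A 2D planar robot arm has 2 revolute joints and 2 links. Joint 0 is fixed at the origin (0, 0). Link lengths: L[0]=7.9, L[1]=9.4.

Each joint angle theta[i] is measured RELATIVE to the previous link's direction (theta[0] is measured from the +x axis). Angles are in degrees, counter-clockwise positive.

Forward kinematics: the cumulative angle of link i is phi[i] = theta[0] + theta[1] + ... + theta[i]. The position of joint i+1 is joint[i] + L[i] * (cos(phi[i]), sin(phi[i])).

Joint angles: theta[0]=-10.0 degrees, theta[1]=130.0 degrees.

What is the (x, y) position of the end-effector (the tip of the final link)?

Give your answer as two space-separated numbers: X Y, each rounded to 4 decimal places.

joint[0] = (0.0000, 0.0000)  (base)
link 0: phi[0] = -10 = -10 deg
  cos(-10 deg) = 0.9848, sin(-10 deg) = -0.1736
  joint[1] = (0.0000, 0.0000) + 7.9 * (0.9848, -0.1736) = (0.0000 + 7.7800, 0.0000 + -1.3718) = (7.7800, -1.3718)
link 1: phi[1] = -10 + 130 = 120 deg
  cos(120 deg) = -0.5000, sin(120 deg) = 0.8660
  joint[2] = (7.7800, -1.3718) + 9.4 * (-0.5000, 0.8660) = (7.7800 + -4.7000, -1.3718 + 8.1406) = (3.0800, 6.7688)
End effector: (3.0800, 6.7688)

Answer: 3.0800 6.7688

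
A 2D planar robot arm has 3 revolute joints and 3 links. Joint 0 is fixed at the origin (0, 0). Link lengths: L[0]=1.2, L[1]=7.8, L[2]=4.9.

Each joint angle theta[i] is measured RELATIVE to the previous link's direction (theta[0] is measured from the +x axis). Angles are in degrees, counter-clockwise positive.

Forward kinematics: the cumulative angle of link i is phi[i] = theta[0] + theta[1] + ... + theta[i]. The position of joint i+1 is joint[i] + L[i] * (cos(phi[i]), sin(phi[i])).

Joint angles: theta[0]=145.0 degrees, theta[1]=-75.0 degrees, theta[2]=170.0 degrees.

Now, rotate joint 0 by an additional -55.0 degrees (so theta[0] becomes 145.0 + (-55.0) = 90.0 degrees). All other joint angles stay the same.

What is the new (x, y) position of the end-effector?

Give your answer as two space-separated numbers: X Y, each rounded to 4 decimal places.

Answer: 2.6529 2.7917

Derivation:
joint[0] = (0.0000, 0.0000)  (base)
link 0: phi[0] = 90 = 90 deg
  cos(90 deg) = 0.0000, sin(90 deg) = 1.0000
  joint[1] = (0.0000, 0.0000) + 1.2 * (0.0000, 1.0000) = (0.0000 + 0.0000, 0.0000 + 1.2000) = (0.0000, 1.2000)
link 1: phi[1] = 90 + -75 = 15 deg
  cos(15 deg) = 0.9659, sin(15 deg) = 0.2588
  joint[2] = (0.0000, 1.2000) + 7.8 * (0.9659, 0.2588) = (0.0000 + 7.5342, 1.2000 + 2.0188) = (7.5342, 3.2188)
link 2: phi[2] = 90 + -75 + 170 = 185 deg
  cos(185 deg) = -0.9962, sin(185 deg) = -0.0872
  joint[3] = (7.5342, 3.2188) + 4.9 * (-0.9962, -0.0872) = (7.5342 + -4.8814, 3.2188 + -0.4271) = (2.6529, 2.7917)
End effector: (2.6529, 2.7917)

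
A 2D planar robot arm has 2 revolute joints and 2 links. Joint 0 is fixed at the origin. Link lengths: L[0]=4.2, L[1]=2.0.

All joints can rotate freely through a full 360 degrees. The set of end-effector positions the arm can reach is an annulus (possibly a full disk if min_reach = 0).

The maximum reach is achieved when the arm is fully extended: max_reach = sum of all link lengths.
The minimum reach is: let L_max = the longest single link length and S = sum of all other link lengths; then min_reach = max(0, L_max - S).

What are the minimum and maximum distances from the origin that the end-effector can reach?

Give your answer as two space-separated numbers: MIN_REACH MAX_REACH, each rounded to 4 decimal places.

Link lengths: [4.2, 2.0]
max_reach = 4.2 + 2 = 6.2
L_max = max([4.2, 2.0]) = 4.2
S (sum of others) = 6.2 - 4.2 = 2
min_reach = max(0, 4.2 - 2) = max(0, 2.2) = 2.2

Answer: 2.2000 6.2000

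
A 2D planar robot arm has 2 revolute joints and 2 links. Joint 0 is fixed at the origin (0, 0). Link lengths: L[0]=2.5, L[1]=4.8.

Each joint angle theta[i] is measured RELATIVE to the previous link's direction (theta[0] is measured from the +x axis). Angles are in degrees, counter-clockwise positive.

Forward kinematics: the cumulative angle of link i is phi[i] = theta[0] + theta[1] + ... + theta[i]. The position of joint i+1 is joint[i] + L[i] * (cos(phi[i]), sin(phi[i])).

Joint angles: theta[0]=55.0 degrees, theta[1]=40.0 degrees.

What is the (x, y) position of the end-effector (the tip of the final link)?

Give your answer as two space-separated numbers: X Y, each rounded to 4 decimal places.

Answer: 1.0156 6.8296

Derivation:
joint[0] = (0.0000, 0.0000)  (base)
link 0: phi[0] = 55 = 55 deg
  cos(55 deg) = 0.5736, sin(55 deg) = 0.8192
  joint[1] = (0.0000, 0.0000) + 2.5 * (0.5736, 0.8192) = (0.0000 + 1.4339, 0.0000 + 2.0479) = (1.4339, 2.0479)
link 1: phi[1] = 55 + 40 = 95 deg
  cos(95 deg) = -0.0872, sin(95 deg) = 0.9962
  joint[2] = (1.4339, 2.0479) + 4.8 * (-0.0872, 0.9962) = (1.4339 + -0.4183, 2.0479 + 4.7817) = (1.0156, 6.8296)
End effector: (1.0156, 6.8296)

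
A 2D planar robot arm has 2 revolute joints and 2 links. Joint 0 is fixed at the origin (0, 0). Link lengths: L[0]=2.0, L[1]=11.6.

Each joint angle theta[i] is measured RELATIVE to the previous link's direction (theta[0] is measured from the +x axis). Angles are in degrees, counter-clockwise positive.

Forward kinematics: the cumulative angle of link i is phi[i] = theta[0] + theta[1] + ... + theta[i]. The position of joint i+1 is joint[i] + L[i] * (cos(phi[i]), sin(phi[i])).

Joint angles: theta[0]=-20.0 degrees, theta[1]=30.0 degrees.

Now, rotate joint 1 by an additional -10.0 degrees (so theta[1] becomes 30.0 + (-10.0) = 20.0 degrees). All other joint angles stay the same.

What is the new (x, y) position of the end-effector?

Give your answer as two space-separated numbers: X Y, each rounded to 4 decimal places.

joint[0] = (0.0000, 0.0000)  (base)
link 0: phi[0] = -20 = -20 deg
  cos(-20 deg) = 0.9397, sin(-20 deg) = -0.3420
  joint[1] = (0.0000, 0.0000) + 2 * (0.9397, -0.3420) = (0.0000 + 1.8794, 0.0000 + -0.6840) = (1.8794, -0.6840)
link 1: phi[1] = -20 + 20 = 0 deg
  cos(0 deg) = 1.0000, sin(0 deg) = 0.0000
  joint[2] = (1.8794, -0.6840) + 11.6 * (1.0000, 0.0000) = (1.8794 + 11.6000, -0.6840 + 0.0000) = (13.4794, -0.6840)
End effector: (13.4794, -0.6840)

Answer: 13.4794 -0.6840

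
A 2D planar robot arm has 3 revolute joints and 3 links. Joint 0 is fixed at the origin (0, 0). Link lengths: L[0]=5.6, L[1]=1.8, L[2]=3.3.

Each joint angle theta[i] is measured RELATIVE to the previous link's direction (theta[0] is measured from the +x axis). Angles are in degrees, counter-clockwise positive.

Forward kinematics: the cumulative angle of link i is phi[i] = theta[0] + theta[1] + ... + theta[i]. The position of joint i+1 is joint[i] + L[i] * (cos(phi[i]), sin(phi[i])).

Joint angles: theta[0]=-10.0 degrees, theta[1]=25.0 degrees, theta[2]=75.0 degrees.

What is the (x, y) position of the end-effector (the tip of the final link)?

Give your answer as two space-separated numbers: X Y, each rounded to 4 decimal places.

Answer: 7.2536 2.7934

Derivation:
joint[0] = (0.0000, 0.0000)  (base)
link 0: phi[0] = -10 = -10 deg
  cos(-10 deg) = 0.9848, sin(-10 deg) = -0.1736
  joint[1] = (0.0000, 0.0000) + 5.6 * (0.9848, -0.1736) = (0.0000 + 5.5149, 0.0000 + -0.9724) = (5.5149, -0.9724)
link 1: phi[1] = -10 + 25 = 15 deg
  cos(15 deg) = 0.9659, sin(15 deg) = 0.2588
  joint[2] = (5.5149, -0.9724) + 1.8 * (0.9659, 0.2588) = (5.5149 + 1.7387, -0.9724 + 0.4659) = (7.2536, -0.5066)
link 2: phi[2] = -10 + 25 + 75 = 90 deg
  cos(90 deg) = 0.0000, sin(90 deg) = 1.0000
  joint[3] = (7.2536, -0.5066) + 3.3 * (0.0000, 1.0000) = (7.2536 + 0.0000, -0.5066 + 3.3000) = (7.2536, 2.7934)
End effector: (7.2536, 2.7934)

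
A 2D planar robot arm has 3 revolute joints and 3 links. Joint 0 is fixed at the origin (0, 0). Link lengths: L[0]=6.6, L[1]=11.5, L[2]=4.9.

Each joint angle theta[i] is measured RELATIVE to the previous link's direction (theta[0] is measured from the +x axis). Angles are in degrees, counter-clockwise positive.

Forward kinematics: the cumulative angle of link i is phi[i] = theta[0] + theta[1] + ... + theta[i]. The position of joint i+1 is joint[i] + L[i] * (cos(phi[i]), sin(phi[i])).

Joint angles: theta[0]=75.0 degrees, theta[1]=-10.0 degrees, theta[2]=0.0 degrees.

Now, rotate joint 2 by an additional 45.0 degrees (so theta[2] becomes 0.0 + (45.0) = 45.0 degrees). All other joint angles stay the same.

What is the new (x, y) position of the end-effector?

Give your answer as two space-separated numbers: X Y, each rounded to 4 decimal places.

Answer: 4.8924 21.4021

Derivation:
joint[0] = (0.0000, 0.0000)  (base)
link 0: phi[0] = 75 = 75 deg
  cos(75 deg) = 0.2588, sin(75 deg) = 0.9659
  joint[1] = (0.0000, 0.0000) + 6.6 * (0.2588, 0.9659) = (0.0000 + 1.7082, 0.0000 + 6.3751) = (1.7082, 6.3751)
link 1: phi[1] = 75 + -10 = 65 deg
  cos(65 deg) = 0.4226, sin(65 deg) = 0.9063
  joint[2] = (1.7082, 6.3751) + 11.5 * (0.4226, 0.9063) = (1.7082 + 4.8601, 6.3751 + 10.4225) = (6.5683, 16.7977)
link 2: phi[2] = 75 + -10 + 45 = 110 deg
  cos(110 deg) = -0.3420, sin(110 deg) = 0.9397
  joint[3] = (6.5683, 16.7977) + 4.9 * (-0.3420, 0.9397) = (6.5683 + -1.6759, 16.7977 + 4.6045) = (4.8924, 21.4021)
End effector: (4.8924, 21.4021)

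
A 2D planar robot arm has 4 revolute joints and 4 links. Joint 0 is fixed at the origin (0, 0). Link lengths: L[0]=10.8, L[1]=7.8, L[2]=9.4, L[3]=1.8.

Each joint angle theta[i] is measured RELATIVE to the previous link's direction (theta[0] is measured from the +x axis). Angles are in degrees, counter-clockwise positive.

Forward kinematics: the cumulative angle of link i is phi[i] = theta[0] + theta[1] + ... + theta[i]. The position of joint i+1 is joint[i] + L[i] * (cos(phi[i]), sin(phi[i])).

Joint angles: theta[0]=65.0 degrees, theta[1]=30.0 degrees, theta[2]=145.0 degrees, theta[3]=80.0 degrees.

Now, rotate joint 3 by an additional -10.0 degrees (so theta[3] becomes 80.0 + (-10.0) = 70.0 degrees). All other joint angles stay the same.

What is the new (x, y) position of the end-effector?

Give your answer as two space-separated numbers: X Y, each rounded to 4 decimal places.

joint[0] = (0.0000, 0.0000)  (base)
link 0: phi[0] = 65 = 65 deg
  cos(65 deg) = 0.4226, sin(65 deg) = 0.9063
  joint[1] = (0.0000, 0.0000) + 10.8 * (0.4226, 0.9063) = (0.0000 + 4.5643, 0.0000 + 9.7881) = (4.5643, 9.7881)
link 1: phi[1] = 65 + 30 = 95 deg
  cos(95 deg) = -0.0872, sin(95 deg) = 0.9962
  joint[2] = (4.5643, 9.7881) + 7.8 * (-0.0872, 0.9962) = (4.5643 + -0.6798, 9.7881 + 7.7703) = (3.8845, 17.5584)
link 2: phi[2] = 65 + 30 + 145 = 240 deg
  cos(240 deg) = -0.5000, sin(240 deg) = -0.8660
  joint[3] = (3.8845, 17.5584) + 9.4 * (-0.5000, -0.8660) = (3.8845 + -4.7000, 17.5584 + -8.1406) = (-0.8155, 9.4178)
link 3: phi[3] = 65 + 30 + 145 + 70 = 310 deg
  cos(310 deg) = 0.6428, sin(310 deg) = -0.7660
  joint[4] = (-0.8155, 9.4178) + 1.8 * (0.6428, -0.7660) = (-0.8155 + 1.1570, 9.4178 + -1.3789) = (0.3415, 8.0389)
End effector: (0.3415, 8.0389)

Answer: 0.3415 8.0389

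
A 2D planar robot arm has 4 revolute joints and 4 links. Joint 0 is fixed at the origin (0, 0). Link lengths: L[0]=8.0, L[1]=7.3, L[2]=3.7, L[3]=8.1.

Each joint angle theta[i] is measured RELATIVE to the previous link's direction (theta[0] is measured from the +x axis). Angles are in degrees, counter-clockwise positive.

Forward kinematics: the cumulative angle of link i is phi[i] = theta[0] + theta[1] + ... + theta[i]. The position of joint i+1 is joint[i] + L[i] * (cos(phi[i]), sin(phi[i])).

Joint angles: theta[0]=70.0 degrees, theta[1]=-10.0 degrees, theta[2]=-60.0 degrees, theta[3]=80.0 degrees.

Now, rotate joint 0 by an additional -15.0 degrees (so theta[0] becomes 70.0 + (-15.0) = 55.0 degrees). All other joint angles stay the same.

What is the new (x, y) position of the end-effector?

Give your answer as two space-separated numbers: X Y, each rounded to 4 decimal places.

joint[0] = (0.0000, 0.0000)  (base)
link 0: phi[0] = 55 = 55 deg
  cos(55 deg) = 0.5736, sin(55 deg) = 0.8192
  joint[1] = (0.0000, 0.0000) + 8 * (0.5736, 0.8192) = (0.0000 + 4.5886, 0.0000 + 6.5532) = (4.5886, 6.5532)
link 1: phi[1] = 55 + -10 = 45 deg
  cos(45 deg) = 0.7071, sin(45 deg) = 0.7071
  joint[2] = (4.5886, 6.5532) + 7.3 * (0.7071, 0.7071) = (4.5886 + 5.1619, 6.5532 + 5.1619) = (9.7505, 11.7151)
link 2: phi[2] = 55 + -10 + -60 = -15 deg
  cos(-15 deg) = 0.9659, sin(-15 deg) = -0.2588
  joint[3] = (9.7505, 11.7151) + 3.7 * (0.9659, -0.2588) = (9.7505 + 3.5739, 11.7151 + -0.9576) = (13.3244, 10.7575)
link 3: phi[3] = 55 + -10 + -60 + 80 = 65 deg
  cos(65 deg) = 0.4226, sin(65 deg) = 0.9063
  joint[4] = (13.3244, 10.7575) + 8.1 * (0.4226, 0.9063) = (13.3244 + 3.4232, 10.7575 + 7.3411) = (16.7476, 18.0986)
End effector: (16.7476, 18.0986)

Answer: 16.7476 18.0986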